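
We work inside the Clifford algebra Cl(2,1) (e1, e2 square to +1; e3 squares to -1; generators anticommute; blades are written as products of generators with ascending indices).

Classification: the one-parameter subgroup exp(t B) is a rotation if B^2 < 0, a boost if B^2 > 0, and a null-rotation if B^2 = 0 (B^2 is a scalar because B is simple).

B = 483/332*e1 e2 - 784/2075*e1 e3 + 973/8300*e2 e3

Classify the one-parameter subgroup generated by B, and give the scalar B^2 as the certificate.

B^2 term by term: the squares give (483/332)^2*(e1 e2)^2 + (-784/2075)^2*(e1 e3)^2 + (973/8300)^2*(e2 e3)^2 = 233289/110224*(-1) + 614656/4305625*(+1) + 946729/68890000*(+1) = -49/25 (each basis 2-blade squares to minus the product of its generators' squares); cross terms between blades sharing an index anticommute and cancel. So B^2 = -49/25.
Answer: rotation, certificate B^2 = -49/25. Why this suffices: the scalar -49/25 survives any versor conjugation, so its sign alone determines the class however B is presented.


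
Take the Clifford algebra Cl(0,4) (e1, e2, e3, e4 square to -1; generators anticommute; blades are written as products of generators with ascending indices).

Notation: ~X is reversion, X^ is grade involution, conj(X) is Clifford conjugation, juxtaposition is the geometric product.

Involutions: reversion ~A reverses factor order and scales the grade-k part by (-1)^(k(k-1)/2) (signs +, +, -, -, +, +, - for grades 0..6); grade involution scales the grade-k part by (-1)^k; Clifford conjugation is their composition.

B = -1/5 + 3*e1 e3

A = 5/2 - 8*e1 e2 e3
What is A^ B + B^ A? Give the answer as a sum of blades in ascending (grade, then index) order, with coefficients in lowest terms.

first term: -1/2 + 24*e2 + 15/2*e1 e3 - 8/5*e1 e2 e3
second term: -1/2 - 24*e2 + 15/2*e1 e3 + 8/5*e1 e2 e3
Answer: -1 + 15*e1 e3


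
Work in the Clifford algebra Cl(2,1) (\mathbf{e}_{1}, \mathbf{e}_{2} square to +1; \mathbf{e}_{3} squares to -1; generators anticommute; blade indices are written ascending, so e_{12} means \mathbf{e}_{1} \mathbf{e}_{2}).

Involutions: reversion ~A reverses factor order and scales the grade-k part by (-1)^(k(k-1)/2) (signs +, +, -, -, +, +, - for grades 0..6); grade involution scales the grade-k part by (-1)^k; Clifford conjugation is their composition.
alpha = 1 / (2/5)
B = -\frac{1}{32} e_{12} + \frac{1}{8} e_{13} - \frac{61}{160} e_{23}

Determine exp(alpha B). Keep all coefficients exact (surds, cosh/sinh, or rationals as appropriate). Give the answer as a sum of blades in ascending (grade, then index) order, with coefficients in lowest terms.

B^2 term by term: the squares give (-\frac{1}{32})^2*(e_{12})^2 + (\frac{1}{8})^2*(e_{13})^2 + (-\frac{61}{160})^2*(e_{23})^2 = \frac{1}{1024}*(-1) + \frac{1}{64}*(+1) + \frac{3721}{25600}*(+1) = \frac{4}{25} (each basis 2-blade squares to minus the product of its generators' squares); cross terms between blades sharing an index anticommute and cancel. So B^2 = \frac{4}{25}.
B^2 = \frac{4}{25} — since the square is positive, the closed form is hyperbolic: l = \frac{2}{5}, alpha*l = 1, so exp(alpha B) = cosh(1) + (sinh(1)/(\frac{2}{5}))*B = \cosh{\left(1 \right)} + (\frac{5 \sinh{\left(1 \right)}}{2})*B.
Answer: \cosh{\left(1 \right)} - \frac{5 \sinh{\left(1 \right)}}{64} e_{12} + \frac{5 \sinh{\left(1 \right)}}{16} e_{13} - \frac{61 \sinh{\left(1 \right)}}{64} e_{23}


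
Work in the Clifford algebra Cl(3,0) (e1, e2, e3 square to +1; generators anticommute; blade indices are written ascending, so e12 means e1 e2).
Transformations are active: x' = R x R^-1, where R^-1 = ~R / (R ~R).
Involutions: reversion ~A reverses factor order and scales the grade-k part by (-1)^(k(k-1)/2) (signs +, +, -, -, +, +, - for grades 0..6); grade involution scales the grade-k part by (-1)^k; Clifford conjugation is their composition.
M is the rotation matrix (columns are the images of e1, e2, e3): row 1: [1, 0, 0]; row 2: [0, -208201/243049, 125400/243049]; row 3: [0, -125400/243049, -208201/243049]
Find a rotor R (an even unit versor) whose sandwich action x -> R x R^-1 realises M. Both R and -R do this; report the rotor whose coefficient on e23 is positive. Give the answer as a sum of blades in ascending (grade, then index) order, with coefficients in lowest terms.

Method: write R = a + b12*e12 + b13*e13 + b23*e23 with a^2 + b12^2 + b13^2 + b23^2 = 1 (so R^-1 = ~R). Expanding the columns R e_j ~R gives tr M = 4a^2 - 1 and, from the antisymmetric part, M21 - M12 = -4a*b12, M13 - M31 = 4a*b13, M32 - M23 = -4a*b23.
Here tr M = -173353/243049, so a^2 = (1 + tr M)/4 = 17424/243049 and a = ±132/493. Taking a = 132/493: M21 - M12 = 0, M13 - M31 = 0, M32 - M23 = -250800/243049, giving b12 = 0, b13 = 0, b23 = 475/493, i.e. R = 132/493 + 475/493*e23.
Its e23 coefficient is already positive.
Answer: 132/493 + 475/493*e23. Note: both R and -R realise this M (trace -173353/243049); the covering map identifies them, and the e23-coefficient sign is the tie-breaker.


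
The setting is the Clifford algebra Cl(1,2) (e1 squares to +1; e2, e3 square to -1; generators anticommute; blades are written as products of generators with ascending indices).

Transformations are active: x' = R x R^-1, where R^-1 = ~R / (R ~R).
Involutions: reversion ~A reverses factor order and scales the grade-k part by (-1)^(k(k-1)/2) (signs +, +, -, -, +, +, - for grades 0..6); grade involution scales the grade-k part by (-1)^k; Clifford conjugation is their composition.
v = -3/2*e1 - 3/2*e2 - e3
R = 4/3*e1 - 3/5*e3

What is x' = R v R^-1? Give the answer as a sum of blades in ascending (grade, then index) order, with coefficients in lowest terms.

~R = 4/3*e1 - 3/5*e3, and R ~R = 319/225, so R^-1 = ~R / (319/225).
R v = -13/5 - 2*e1 e2 - 67/30*e1 e3 - 9/10*e2 e3
Answer: -2163/638*e1 + 3/2*e2 + 1021/319*e3


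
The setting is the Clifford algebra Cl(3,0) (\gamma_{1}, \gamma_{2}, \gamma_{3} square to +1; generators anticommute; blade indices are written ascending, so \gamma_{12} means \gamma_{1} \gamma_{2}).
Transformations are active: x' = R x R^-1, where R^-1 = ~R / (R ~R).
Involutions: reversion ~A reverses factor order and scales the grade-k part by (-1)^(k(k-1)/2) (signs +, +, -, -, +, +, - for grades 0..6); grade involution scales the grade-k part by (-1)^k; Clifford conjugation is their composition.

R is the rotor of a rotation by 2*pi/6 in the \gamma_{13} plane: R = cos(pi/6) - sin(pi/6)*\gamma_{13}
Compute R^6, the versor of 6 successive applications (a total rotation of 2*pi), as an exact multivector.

Rotor phase runs at HALF the rotation angle; powers of one rotor simply add phase, so after 6 steps in \gamma_{13} the phase is 6*pi/6 = \pi and R^6 = cos(\pi) - sin(\pi)*\gamma_{13}.
cos(\pi) = -1 and sin(\pi) = 0, so R^6 = -1. The total rotation 2*pi is 1 full turn, so every vector returns to itself, yet the rotor is -1, on the OTHER sheet of the double cover (an odd number of 2*pi turns).
Answer: -1


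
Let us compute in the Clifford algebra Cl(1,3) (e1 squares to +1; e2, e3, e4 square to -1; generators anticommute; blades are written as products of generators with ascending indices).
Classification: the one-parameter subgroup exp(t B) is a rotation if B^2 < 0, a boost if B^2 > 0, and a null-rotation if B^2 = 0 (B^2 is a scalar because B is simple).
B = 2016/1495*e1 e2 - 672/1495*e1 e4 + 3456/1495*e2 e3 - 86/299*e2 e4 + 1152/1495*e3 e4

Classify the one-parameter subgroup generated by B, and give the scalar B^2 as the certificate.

B^2 term by term: the squares give (2016/1495)^2*(e1 e2)^2 + (-672/1495)^2*(e1 e4)^2 + (3456/1495)^2*(e2 e3)^2 + (-86/299)^2*(e2 e4)^2 + (1152/1495)^2*(e3 e4)^2 = 4064256/2235025*(+1) + 451584/2235025*(+1) + 11943936/2235025*(-1) + 7396/89401*(-1) + 1327104/2235025*(-1) = -4 (each basis 2-blade squares to minus the product of its generators' squares); cross terms between blades sharing an index anticommute and cancel; the commuting (index-disjoint) pairs give grade-4 terms 2*c*c'*(blade product), which cancel blade by blade — e1 e2 e3 e4: 4644864/2235025 - 4644864/2235025 = 0 — confirming B is simple. So B^2 = -4.
Answer: rotation, certificate B^2 = -4. Certificate logic: -4 is a conjugation-invariant scalar, so its sign fixes rotation versus boost versus null-rotation outright.


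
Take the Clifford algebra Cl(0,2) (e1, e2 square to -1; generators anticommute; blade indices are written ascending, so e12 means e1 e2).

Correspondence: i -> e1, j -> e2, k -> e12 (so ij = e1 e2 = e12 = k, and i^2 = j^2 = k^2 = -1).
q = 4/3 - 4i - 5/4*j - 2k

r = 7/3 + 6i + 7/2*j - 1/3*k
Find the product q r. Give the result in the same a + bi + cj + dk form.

In blades: q = 4/3 - 4*e1 - 5/4*e2 - 2*e12, r = 7/3 + 6*e1 + 7/2*e2 - 1/3*e12.
Distribute q over r term by term (generator squares from the signature, products reordered to ascending indices): (4/3)*r = 28/9 + 8*e1 + 14/3*e2 - 4/9*e12; (-4*e1)*r = 24 - 28/3*e1 - 4/3*e2 - 14*e12; (-5/4*e2)*r = 35/8 + 5/12*e1 - 35/12*e2 + 15/2*e12; (-2*e12)*r = -2/3 + 7*e1 - 12*e2 - 14/3*e12.
Sum: 2219/72 + 73/12*e1 - 139/12*e2 - 209/18*e12; translating back through the correspondence:
Answer: 2219/72 + 73/12*i - 139/12*j - 209/18*k


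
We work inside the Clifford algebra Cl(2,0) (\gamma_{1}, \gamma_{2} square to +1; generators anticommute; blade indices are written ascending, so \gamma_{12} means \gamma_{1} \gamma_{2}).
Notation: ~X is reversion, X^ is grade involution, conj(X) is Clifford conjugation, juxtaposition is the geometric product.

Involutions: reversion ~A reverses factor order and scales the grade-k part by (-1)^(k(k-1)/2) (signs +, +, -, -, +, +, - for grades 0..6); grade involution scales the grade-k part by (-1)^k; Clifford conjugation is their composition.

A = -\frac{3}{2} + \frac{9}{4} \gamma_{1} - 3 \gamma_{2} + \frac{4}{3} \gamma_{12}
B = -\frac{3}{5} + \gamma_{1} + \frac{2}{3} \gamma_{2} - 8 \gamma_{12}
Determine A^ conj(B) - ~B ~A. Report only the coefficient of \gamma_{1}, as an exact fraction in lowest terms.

first term: -\frac{571}{60} - \frac{3967}{180} \gamma_{1} - \frac{262}{15} \gamma_{2} - \frac{83}{10} \gamma_{12}
second term: \frac{709}{60} - \frac{4673}{180} \gamma_{1} - \frac{278}{15} \gamma_{2} - \frac{157}{10} \gamma_{12}
Answer: \frac{353}{90}


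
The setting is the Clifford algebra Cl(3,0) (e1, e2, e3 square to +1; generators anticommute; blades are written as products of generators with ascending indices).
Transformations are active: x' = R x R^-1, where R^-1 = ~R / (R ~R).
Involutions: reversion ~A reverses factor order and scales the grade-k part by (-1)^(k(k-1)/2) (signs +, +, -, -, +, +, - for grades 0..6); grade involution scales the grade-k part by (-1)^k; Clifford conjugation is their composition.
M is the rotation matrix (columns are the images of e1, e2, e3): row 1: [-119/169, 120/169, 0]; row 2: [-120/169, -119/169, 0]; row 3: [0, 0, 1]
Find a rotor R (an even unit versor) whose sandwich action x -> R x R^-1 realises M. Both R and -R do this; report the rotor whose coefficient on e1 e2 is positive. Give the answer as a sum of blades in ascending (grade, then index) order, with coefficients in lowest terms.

Method: write R = a + b12*e1 e2 + b13*e1 e3 + b23*e2 e3 with a^2 + b12^2 + b13^2 + b23^2 = 1 (so R^-1 = ~R). Expanding the columns R e_j ~R gives tr M = 4a^2 - 1 and, from the antisymmetric part, M21 - M12 = -4a*b12, M13 - M31 = 4a*b13, M32 - M23 = -4a*b23.
Here tr M = -69/169, so a^2 = (1 + tr M)/4 = 25/169 and a = ±5/13. Taking a = 5/13: M21 - M12 = -240/169, M13 - M31 = 0, M32 - M23 = 0, giving b12 = 12/13, b13 = 0, b23 = 0, i.e. R = 5/13 + 12/13*e1 e2.
Its e1 e2 coefficient is already positive.
Answer: 5/13 + 12/13*e1 e2. Note: both R and -R realise this M (trace -69/169); the covering map identifies them, and the e1 e2-coefficient sign is the tie-breaker.


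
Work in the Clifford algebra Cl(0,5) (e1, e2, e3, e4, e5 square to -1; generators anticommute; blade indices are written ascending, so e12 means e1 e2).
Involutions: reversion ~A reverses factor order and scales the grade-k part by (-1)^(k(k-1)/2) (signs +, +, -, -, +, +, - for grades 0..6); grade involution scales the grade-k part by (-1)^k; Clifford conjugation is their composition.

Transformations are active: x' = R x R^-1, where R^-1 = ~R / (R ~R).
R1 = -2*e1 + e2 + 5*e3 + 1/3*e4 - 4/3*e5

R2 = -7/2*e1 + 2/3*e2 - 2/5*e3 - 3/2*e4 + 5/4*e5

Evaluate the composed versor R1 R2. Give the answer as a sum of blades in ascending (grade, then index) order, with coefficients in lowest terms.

Distribute over the terms of R1 (each basis-blade product reordered to ascending indices, repeated generators contracted through their squares):
(-2*e1) R2 = -7 - 4/3*e12 + 4/5*e13 + 3*e14 - 5/2*e15
(e2) R2 = -2/3 + 7/2*e12 - 2/5*e23 - 3/2*e24 + 5/4*e25
(5*e3) R2 = 2 + 35/2*e13 - 10/3*e23 - 15/2*e34 + 25/4*e35
(1/3*e4) R2 = 1/2 + 7/6*e14 - 2/9*e24 + 2/15*e34 + 5/12*e45
(-4/3*e5) R2 = 5/3 - 14/3*e15 + 8/9*e25 - 8/15*e35 - 2*e45
Summing the partial products and collecting blades:
Answer: -7/2 + 13/6*e12 + 183/10*e13 + 25/6*e14 - 43/6*e15 - 56/15*e23 - 31/18*e24 + 77/36*e25 - 221/30*e34 + 343/60*e35 - 19/12*e45


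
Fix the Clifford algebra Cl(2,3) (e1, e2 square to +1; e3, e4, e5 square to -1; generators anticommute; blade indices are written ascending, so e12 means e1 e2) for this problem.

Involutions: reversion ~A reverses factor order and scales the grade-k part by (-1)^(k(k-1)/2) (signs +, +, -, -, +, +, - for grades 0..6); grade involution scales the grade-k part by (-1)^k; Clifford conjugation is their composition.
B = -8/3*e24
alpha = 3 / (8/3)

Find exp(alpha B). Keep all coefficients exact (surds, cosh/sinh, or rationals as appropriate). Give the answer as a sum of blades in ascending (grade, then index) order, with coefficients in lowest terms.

B^2 = (-8/3)^2*(e24)^2 = 64/9*(+1) = 64/9 (a basis 2-blade squares to minus the product of its generators' squares).
B^2 = 64/9 — the series telescopes hyperbolically here: l = 8/3, alpha*l = 3, so exp(alpha B) = cosh(3) + (sinh(3)/(8/3))*B = cosh(3) + (3*sinh(3)/8)*B.
Answer: cosh(3) - sinh(3)*e24


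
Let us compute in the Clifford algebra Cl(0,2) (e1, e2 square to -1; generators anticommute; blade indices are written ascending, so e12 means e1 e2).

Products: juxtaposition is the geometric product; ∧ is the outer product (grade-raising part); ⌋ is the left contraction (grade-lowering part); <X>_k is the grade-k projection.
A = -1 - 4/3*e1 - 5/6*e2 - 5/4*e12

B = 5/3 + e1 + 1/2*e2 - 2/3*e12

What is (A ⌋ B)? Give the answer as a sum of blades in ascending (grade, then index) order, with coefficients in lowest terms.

step 1: -3/4 - 4/9*e1 - 25/18*e2 + 2/3*e12
Answer: -3/4 - 4/9*e1 - 25/18*e2 + 2/3*e12


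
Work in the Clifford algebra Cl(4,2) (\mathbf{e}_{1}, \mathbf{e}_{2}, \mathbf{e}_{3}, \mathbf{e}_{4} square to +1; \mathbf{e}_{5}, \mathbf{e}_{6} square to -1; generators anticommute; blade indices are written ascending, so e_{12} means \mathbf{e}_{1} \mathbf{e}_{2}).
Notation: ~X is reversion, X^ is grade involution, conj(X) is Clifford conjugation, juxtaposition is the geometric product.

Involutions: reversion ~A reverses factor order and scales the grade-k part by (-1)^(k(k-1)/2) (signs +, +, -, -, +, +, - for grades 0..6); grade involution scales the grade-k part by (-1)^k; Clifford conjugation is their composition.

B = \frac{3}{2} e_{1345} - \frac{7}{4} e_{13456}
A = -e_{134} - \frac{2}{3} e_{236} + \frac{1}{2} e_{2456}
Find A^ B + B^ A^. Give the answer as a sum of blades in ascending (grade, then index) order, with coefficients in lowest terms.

first term: -\frac{3}{2} e_{5} + \frac{7}{4} e_{56} - \frac{7}{8} e_{123} - \frac{3}{4} e_{1236} + \frac{7}{6} e_{1245} + e_{12456}
second term: \frac{3}{2} e_{5} - \frac{7}{4} e_{56} - \frac{7}{8} e_{123} - \frac{3}{4} e_{1236} + \frac{7}{6} e_{1245} - e_{12456}
Answer: -\frac{7}{4} e_{123} - \frac{3}{2} e_{1236} + \frac{7}{3} e_{1245}


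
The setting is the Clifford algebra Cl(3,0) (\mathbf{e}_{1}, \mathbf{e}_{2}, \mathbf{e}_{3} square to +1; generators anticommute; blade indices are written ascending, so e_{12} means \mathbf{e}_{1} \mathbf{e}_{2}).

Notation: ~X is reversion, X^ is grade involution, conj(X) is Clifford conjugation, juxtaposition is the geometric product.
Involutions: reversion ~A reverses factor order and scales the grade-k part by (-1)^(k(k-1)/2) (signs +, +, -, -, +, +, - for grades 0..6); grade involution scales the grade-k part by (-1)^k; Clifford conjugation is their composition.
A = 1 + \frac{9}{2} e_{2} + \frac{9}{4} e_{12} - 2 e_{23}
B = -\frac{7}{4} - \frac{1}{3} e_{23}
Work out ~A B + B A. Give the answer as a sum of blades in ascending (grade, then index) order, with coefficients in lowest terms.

first term: -\frac{13}{12} - \frac{63}{8} e_{2} - \frac{3}{2} e_{3} + \frac{63}{16} e_{12} + \frac{3}{4} e_{13} - \frac{23}{6} e_{23}
second term: -\frac{29}{12} - \frac{63}{8} e_{2} + \frac{3}{2} e_{3} - \frac{63}{16} e_{12} + \frac{3}{4} e_{13} + \frac{19}{6} e_{23}
Answer: -\frac{7}{2} - \frac{63}{4} e_{2} + \frac{3}{2} e_{13} - \frac{2}{3} e_{23}


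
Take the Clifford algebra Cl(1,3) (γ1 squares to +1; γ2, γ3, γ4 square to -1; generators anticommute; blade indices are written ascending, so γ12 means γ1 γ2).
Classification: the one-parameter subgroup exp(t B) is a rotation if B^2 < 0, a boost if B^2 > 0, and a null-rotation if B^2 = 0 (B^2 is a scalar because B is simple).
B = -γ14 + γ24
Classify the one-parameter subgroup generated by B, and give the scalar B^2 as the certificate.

B^2 term by term: the squares give (-1)^2*(γ14)^2 + (1)^2*(γ24)^2 = 1*(+1) + 1*(-1) = 0 (each basis 2-blade squares to minus the product of its generators' squares); cross terms between blades sharing an index anticommute and cancel. So B^2 = 0.
Answer: null-rotation, certificate B^2 = 0. Why this suffices: the scalar 0 survives any versor conjugation, so its sign alone determines the class however B is presented.


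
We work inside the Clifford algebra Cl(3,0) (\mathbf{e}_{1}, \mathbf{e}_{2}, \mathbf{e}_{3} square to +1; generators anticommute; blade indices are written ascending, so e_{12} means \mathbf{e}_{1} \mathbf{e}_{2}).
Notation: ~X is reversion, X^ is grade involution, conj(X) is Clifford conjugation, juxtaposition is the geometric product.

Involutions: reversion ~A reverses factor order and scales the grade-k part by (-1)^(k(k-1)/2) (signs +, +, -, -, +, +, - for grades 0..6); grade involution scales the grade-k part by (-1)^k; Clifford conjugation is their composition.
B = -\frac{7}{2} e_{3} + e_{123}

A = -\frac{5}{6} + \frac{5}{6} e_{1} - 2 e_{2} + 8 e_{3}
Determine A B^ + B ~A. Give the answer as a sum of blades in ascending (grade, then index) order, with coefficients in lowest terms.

first term: 28 - \frac{35}{12} e_{3} - 8 e_{12} + \frac{11}{12} e_{13} - \frac{47}{6} e_{23} + \frac{5}{6} e_{123}
second term: -28 + \frac{35}{12} e_{3} + 8 e_{12} + \frac{59}{12} e_{13} - \frac{37}{6} e_{23} - \frac{5}{6} e_{123}
Answer: \frac{35}{6} e_{13} - 14 e_{23}


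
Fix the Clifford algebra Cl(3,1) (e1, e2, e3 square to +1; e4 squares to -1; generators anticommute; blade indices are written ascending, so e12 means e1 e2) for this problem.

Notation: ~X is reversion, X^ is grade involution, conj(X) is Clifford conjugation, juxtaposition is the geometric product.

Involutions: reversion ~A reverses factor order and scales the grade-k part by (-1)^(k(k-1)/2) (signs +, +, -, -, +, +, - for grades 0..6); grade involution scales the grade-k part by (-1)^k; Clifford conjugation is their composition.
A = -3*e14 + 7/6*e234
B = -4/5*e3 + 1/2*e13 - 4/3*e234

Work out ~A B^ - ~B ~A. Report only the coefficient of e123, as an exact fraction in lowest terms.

first term: -14/9 + 14/15*e24 + 3/2*e34 - 4*e123 - 7/12*e124 - 12/5*e134
second term: -14/9 - 14/15*e24 + 3/2*e34 + 4*e123 - 7/12*e124 + 12/5*e134
Answer: -8


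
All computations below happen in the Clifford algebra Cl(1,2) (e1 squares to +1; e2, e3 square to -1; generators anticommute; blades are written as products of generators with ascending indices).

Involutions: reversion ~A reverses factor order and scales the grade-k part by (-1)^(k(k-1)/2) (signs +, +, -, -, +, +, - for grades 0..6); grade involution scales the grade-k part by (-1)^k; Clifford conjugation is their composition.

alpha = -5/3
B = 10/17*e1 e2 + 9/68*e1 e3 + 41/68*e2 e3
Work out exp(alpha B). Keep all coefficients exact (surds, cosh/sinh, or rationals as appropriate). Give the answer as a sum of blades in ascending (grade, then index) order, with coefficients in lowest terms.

B^2 term by term: the squares give (10/17)^2*(e1 e2)^2 + (9/68)^2*(e1 e3)^2 + (41/68)^2*(e2 e3)^2 = 100/289*(+1) + 81/4624*(+1) + 1681/4624*(-1) = 0 (each basis 2-blade squares to minus the product of its generators' squares); cross terms between blades sharing an index anticommute and cancel. So B^2 = 0.
B^2 = 0, hence only two terms survive: exp(alpha B) = 1 + alpha B (parabolic case).
Answer: 1 - 50/51*e1 e2 - 15/68*e1 e3 - 205/204*e2 e3


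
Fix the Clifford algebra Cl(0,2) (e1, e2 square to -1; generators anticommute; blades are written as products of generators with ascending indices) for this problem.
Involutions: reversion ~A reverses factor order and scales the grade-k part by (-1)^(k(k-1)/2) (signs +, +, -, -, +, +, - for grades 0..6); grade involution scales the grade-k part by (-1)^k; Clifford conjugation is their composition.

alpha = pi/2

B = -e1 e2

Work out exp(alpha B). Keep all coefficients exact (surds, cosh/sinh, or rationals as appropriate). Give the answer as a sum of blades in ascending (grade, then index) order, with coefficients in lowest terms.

B^2 = (-1)^2*(e1 e2)^2 = 1*(-1) = -1 (a basis 2-blade squares to minus the product of its generators' squares).
B^2 = -1 — the negative square puts this in the circular regime; l = 1, alpha*l = pi/2, so exp(alpha B) = cos(pi/2) + (sin(pi/2)/1)*B = 0 + (1)*B.
Answer: -e1 e2


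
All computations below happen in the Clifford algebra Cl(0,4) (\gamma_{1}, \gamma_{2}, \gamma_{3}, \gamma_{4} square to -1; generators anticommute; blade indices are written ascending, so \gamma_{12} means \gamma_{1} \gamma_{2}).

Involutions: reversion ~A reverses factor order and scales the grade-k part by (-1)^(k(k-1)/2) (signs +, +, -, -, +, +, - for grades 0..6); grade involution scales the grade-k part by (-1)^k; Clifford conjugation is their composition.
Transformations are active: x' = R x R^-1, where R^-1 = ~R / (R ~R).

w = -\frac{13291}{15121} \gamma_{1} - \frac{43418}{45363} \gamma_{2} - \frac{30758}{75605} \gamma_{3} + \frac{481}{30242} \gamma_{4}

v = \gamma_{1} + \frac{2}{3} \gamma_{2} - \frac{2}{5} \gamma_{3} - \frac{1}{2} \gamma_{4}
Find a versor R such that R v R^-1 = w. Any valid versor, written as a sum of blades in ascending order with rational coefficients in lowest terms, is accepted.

The midline construction: v and w both square to -\frac{1669}{900}, so reflecting in their sum \frac{1830}{15121} \gamma_{1} - \frac{4392}{15121} \gamma_{2} - \frac{12200}{15121} \gamma_{3} - \frac{7320}{15121} \gamma_{4} exchanges them.
Answer: \frac{1830}{15121} \gamma_{1} - \frac{4392}{15121} \gamma_{2} - \frac{12200}{15121} \gamma_{3} - \frac{7320}{15121} \gamma_{4}


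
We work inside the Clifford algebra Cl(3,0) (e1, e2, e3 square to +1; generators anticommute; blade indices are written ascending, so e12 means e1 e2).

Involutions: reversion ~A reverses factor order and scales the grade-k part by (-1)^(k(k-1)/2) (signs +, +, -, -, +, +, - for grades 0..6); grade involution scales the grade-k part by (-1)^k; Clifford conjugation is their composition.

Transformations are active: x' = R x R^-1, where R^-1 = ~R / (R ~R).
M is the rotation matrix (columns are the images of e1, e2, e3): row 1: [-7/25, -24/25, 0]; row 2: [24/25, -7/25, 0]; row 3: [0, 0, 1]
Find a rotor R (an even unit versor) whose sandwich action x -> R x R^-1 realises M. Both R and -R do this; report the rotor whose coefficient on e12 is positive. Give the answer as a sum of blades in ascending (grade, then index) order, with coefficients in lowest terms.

Method: write R = a + b12*e12 + b13*e13 + b23*e23 with a^2 + b12^2 + b13^2 + b23^2 = 1 (so R^-1 = ~R). Expanding the columns R e_j ~R gives tr M = 4a^2 - 1 and, from the antisymmetric part, M21 - M12 = -4a*b12, M13 - M31 = 4a*b13, M32 - M23 = -4a*b23.
Here tr M = 11/25, so a^2 = (1 + tr M)/4 = 9/25 and a = ±3/5. Taking a = 3/5: M21 - M12 = 48/25, M13 - M31 = 0, M32 - M23 = 0, giving b12 = -4/5, b13 = 0, b23 = 0, i.e. R = 3/5 - 4/5*e12.
Its e12 coefficient is negative, so report the other preimage -R.
Answer: -3/5 + 4/5*e12. Recall the cover is two-to-one: with M of trace 11/25, both preimages act alike, and the stated e12 sign chooses the sheet.


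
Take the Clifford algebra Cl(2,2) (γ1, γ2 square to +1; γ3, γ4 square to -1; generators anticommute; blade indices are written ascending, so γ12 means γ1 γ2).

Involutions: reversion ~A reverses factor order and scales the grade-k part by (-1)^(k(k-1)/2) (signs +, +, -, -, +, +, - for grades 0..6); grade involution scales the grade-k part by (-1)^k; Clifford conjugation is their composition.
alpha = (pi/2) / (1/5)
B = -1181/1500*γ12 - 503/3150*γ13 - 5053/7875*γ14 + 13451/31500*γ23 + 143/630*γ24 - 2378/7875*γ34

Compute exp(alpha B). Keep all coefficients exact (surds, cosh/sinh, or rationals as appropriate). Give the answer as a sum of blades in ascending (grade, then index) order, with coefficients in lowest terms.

B^2 term by term: the squares give (-1181/1500)^2*(γ12)^2 + (-503/3150)^2*(γ13)^2 + (-5053/7875)^2*(γ14)^2 + (13451/31500)^2*(γ23)^2 + (143/630)^2*(γ24)^2 + (-2378/7875)^2*(γ34)^2 = 1394761/2250000*(-1) + 253009/9922500*(+1) + 25532809/62015625*(+1) + 180929401/992250000*(+1) + 20449/396900*(+1) + 5654884/62015625*(-1) = -1/25 (each basis 2-blade squares to minus the product of its generators' squares); cross terms between blades sharing an index anticommute and cancel; the commuting (index-disjoint) pairs give grade-4 terms 2*c*c'*(blade product), which cancel blade by blade — γ1234: 1404209/2953125 + 71929/992250 - 67967903/124031250 = 0 — confirming B is simple. So B^2 = -1/25.
B^2 = -1/25 — circular case — the even/odd split gives cos and sin: l = 1/5, alpha*l = pi/2, so exp(alpha B) = cos(pi/2) + (sin(pi/2)/(1/5))*B = 0 + (5)*B.
Answer: -1181/300*γ12 - 503/630*γ13 - 5053/1575*γ14 + 13451/6300*γ23 + 143/126*γ24 - 2378/1575*γ34


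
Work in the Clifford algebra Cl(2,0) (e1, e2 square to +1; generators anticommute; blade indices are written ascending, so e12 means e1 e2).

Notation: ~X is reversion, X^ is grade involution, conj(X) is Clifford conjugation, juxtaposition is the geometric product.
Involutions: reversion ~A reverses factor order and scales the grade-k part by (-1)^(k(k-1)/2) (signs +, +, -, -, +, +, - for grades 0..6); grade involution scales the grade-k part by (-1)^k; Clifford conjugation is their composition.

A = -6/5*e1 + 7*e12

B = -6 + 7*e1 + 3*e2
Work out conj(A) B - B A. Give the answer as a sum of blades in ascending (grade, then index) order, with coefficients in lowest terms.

first term: 42/5 - 141/5*e1 + 49*e2 + 228/5*e12
second term: -42/5 - 69/5*e1 + 49*e2 - 192/5*e12
Answer: 84/5 - 72/5*e1 + 84*e12


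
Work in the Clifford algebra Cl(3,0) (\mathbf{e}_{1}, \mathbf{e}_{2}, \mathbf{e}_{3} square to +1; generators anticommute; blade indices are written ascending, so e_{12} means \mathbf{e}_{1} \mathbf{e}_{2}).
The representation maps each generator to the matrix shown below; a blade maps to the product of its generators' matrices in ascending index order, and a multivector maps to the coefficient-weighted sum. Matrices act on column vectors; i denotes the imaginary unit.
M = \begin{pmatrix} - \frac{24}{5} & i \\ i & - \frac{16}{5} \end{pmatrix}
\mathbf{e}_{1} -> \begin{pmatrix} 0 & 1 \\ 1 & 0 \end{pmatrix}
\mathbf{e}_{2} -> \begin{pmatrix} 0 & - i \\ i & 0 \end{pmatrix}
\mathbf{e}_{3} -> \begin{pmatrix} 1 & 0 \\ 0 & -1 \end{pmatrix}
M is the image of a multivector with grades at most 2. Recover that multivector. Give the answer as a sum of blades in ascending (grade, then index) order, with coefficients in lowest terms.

Method: 1, rho(e_{1}), rho(e_{2}), rho(e_{3}) form a trace-orthogonal basis of the 2x2 complex matrices (tr(X Y) = 2 if X = Y, else 0), so M = m0*1 + m1*rho(e_{1}) + m2*rho(e_{2}) + m3*rho(e_{3}) with m0 = tr(M)/2 = -4, m1 = tr(M rho(e_{1}))/2 = i, m2 = tr(M rho(e_{2}))/2 = 0, m3 = tr(M rho(e_{3}))/2 = - \frac{4}{5}.
Multiplying table entries, the bivector images are rho(e_{12}) = i*rho(e_{3}), rho(e_{13}) = -i*rho(e_{2}), rho(e_{23}) = i*rho(e_{1}); with real blade coefficients the real parts of m0..m3 are the coefficients of 1, e_{1}, e_{2}, e_{3} and the imaginary parts give the bivectors (e_{23}: Im m1, e_{13}: -Im m2, e_{12}: Im m3).
Answer: -4 - \frac{4}{5} e_{3} + e_{23}


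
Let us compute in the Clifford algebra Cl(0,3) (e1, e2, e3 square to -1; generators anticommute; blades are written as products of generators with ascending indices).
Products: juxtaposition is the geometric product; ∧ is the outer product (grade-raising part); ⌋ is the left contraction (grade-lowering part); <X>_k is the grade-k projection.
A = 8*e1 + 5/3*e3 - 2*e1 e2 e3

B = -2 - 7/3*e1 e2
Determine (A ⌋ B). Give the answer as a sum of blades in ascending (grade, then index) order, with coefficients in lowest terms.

step 1: 56/3*e2
Answer: 56/3*e2


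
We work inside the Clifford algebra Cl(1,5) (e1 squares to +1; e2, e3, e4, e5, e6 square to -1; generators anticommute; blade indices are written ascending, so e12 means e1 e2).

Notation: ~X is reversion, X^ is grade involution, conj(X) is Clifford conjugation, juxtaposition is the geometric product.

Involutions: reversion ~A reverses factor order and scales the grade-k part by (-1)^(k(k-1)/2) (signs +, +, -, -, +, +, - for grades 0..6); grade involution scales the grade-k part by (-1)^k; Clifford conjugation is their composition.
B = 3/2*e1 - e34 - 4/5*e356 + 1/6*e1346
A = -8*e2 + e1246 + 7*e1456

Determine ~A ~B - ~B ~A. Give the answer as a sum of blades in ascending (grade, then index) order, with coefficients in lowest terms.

first term: 12*e12 + 1/6*e23 + 7/6*e35 + 28/5*e134 - 8*e234 - 3/2*e246 - 21/2*e456 + e1236 + 7*e1356 - 32/5*e2356 + 4/5*e12345 + 4/3*e12346
second term: -12*e12 - 1/6*e23 - 7/6*e35 + 28/5*e134 - 8*e234 + 3/2*e246 + 21/2*e456 - e1236 - 7*e1356 + 32/5*e2356 - 4/5*e12345 + 4/3*e12346
Answer: 24*e12 + 1/3*e23 + 7/3*e35 - 3*e246 - 21*e456 + 2*e1236 + 14*e1356 - 64/5*e2356 + 8/5*e12345


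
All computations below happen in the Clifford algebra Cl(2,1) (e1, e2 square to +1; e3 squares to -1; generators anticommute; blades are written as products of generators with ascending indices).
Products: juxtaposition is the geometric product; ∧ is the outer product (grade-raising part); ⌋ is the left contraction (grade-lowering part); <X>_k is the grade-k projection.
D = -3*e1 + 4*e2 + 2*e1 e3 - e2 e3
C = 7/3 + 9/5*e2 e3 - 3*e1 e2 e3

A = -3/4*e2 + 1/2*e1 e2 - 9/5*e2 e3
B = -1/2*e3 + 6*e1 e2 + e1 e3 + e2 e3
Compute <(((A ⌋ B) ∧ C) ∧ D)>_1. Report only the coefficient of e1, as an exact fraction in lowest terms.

step 1: -24/5 + 9/2*e1 - 3/4*e3
step 2: -56/5 + 21/2*e1 - 7/4*e3 - 216/25*e2 e3 + 45/2*e1 e2 e3
step 3: 168/5*e1 - 224/5*e2 + 42*e1 e2 - 553/20*e1 e3 + 91/5*e2 e3 + 771/50*e1 e2 e3
step 4: 168/5*e1 - 224/5*e2
Answer: 168/5


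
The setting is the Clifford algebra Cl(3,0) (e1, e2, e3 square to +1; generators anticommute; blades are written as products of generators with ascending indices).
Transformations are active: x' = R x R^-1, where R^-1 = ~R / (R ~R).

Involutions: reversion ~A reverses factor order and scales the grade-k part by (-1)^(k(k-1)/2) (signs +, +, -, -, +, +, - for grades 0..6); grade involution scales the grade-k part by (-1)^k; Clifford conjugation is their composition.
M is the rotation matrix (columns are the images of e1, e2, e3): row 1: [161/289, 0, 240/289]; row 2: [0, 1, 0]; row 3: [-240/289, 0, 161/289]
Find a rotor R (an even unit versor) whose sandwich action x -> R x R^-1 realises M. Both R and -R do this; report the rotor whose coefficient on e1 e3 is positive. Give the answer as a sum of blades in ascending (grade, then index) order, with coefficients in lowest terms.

Method: write R = a + b12*e1 e2 + b13*e1 e3 + b23*e2 e3 with a^2 + b12^2 + b13^2 + b23^2 = 1 (so R^-1 = ~R). Expanding the columns R e_j ~R gives tr M = 4a^2 - 1 and, from the antisymmetric part, M21 - M12 = -4a*b12, M13 - M31 = 4a*b13, M32 - M23 = -4a*b23.
Here tr M = 611/289, so a^2 = (1 + tr M)/4 = 225/289 and a = ±15/17. Taking a = 15/17: M21 - M12 = 0, M13 - M31 = 480/289, M32 - M23 = 0, giving b12 = 0, b13 = 8/17, b23 = 0, i.e. R = 15/17 + 8/17*e1 e3.
Its e1 e3 coefficient is already positive.
Answer: 15/17 + 8/17*e1 e3. Uniqueness: Spin(3) -> SO(3) maps R and -R to the same rotation of trace 611/289; fixing the sign of the e1 e3 coefficient removes the ambiguity.


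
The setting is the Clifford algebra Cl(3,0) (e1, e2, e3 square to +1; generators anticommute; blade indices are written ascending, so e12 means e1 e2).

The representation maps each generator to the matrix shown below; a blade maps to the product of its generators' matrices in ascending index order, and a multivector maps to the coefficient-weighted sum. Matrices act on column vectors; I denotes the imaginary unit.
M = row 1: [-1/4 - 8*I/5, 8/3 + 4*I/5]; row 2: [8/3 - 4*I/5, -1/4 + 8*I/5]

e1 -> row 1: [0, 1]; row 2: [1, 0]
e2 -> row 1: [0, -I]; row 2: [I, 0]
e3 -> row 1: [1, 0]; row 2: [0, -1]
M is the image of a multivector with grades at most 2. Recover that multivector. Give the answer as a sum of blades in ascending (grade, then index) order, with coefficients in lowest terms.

Method: 1, rho(e1), rho(e2), rho(e3) form a trace-orthogonal basis of the 2x2 complex matrices (tr(X Y) = 2 if X = Y, else 0), so M = m0*1 + m1*rho(e1) + m2*rho(e2) + m3*rho(e3) with m0 = tr(M)/2 = -1/4, m1 = tr(M rho(e1))/2 = 8/3, m2 = tr(M rho(e2))/2 = -4/5, m3 = tr(M rho(e3))/2 = -8*I/5.
Multiplying table entries, the bivector images are rho(e12) = I*rho(e3), rho(e13) = -I*rho(e2), rho(e23) = I*rho(e1); with real blade coefficients the real parts of m0..m3 are the coefficients of 1, e1, e2, e3 and the imaginary parts give the bivectors (e23: Im m1, e13: -Im m2, e12: Im m3).
Answer: -1/4 + 8/3*e1 - 4/5*e2 - 8/5*e12


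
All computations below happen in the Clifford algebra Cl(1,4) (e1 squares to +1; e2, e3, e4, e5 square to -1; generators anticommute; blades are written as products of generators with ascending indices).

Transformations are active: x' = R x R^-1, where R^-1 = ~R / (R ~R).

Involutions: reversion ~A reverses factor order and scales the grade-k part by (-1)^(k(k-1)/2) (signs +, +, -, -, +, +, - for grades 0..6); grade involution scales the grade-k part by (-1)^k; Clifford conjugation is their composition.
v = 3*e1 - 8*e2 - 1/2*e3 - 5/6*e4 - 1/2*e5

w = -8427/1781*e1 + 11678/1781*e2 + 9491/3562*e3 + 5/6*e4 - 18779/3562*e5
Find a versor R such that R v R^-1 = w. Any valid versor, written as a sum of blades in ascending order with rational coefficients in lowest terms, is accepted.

Equal squares first: v^2 = w^2 = -2023/36. Then v + w = -3084/1781*e1 - 2570/1781*e2 + 3855/1781*e3 - 10280/1781*e5 is a versor taking v to w, provided it is invertible.
Answer: -3084/1781*e1 - 2570/1781*e2 + 3855/1781*e3 - 10280/1781*e5


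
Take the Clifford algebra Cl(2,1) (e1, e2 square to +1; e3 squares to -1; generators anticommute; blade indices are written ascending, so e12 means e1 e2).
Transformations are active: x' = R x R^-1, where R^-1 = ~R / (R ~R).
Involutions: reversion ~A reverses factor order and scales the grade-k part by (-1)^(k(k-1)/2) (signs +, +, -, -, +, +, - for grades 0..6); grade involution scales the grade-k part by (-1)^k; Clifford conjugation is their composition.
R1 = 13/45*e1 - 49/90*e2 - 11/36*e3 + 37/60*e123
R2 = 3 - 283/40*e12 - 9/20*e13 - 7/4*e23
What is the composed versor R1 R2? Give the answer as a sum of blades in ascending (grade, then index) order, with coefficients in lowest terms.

Distribute over the terms of R1 (each basis-blade product reordered to ascending indices, repeated generators contracted through their squares):
(13/45*e1) R2 = 13/15*e1 - 3679/1800*e2 - 13/100*e3 - 91/180*e123
(-49/90*e2) R2 = -13867/3600*e1 - 49/30*e2 + 343/360*e3 - 49/200*e123
(-11/36*e3) R2 = 11/80*e1 + 77/144*e2 - 11/12*e3 + 3113/1440*e123
(37/60*e123) R2 = -259/240*e1 + 111/400*e2 + 10471/2400*e3 + 37/20*e123
Summing the partial products and collecting blades:
Answer: -14137/3600*e1 - 573/200*e2 + 30737/7200*e3 + 2609/800*e123


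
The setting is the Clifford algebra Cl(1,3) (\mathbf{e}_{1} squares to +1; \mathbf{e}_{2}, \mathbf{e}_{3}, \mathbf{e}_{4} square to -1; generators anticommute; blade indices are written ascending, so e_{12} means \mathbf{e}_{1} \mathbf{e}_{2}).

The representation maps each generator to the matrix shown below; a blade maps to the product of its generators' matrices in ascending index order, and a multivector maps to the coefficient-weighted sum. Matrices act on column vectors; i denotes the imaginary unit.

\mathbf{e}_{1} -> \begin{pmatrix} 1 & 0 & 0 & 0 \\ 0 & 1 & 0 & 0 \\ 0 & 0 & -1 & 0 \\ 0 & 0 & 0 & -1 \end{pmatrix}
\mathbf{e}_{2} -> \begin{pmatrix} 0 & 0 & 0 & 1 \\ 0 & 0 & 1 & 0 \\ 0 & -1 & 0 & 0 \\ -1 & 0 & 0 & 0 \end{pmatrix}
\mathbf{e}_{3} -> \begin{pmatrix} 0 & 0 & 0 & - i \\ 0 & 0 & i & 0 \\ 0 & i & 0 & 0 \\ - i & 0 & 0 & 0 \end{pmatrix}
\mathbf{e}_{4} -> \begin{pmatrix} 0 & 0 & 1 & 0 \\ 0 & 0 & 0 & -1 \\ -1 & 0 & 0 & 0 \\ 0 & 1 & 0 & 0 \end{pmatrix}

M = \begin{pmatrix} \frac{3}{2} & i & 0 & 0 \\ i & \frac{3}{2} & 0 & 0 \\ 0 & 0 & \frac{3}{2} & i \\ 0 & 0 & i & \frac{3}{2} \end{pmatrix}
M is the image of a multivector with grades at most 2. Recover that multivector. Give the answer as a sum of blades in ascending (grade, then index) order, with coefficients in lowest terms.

Method: the blade images are trace-orthogonal — tr(rho(e_A) rho(e_B)^-1) = 4 if A = B and 0 otherwise — and rho(e_A)^-1 = (e_A)^2 * rho(e_A) with (e_A)^2 = +1 or -1, so the coefficient of e_A in the preimage is (e_A)^2 * tr(M rho(e_A))/4.
Nonzero projections over blades of grade <= 2: 1: (1)^2 = +1, tr(M 1) = 6, coefficient \frac{3}{2}; e_{34}: (e_{34})^2 = -1, tr(M rho(e_{34})) = 4, coefficient -1. Every other blade of grade <= 2 projects to 0.
Answer: \frac{3}{2} - e_{34}


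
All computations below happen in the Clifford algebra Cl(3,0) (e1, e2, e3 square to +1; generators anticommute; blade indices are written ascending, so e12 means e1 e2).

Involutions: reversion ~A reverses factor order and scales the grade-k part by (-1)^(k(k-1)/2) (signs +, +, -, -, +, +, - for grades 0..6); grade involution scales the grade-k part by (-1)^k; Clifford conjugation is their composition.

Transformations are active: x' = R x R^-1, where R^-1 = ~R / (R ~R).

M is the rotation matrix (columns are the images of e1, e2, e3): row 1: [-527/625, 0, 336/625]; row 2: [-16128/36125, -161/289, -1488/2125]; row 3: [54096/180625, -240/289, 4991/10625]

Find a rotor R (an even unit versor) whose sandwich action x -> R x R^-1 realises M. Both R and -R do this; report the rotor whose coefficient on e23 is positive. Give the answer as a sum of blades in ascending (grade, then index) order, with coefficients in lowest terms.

Method: write R = a + b12*e12 + b13*e13 + b23*e23 with a^2 + b12^2 + b13^2 + b23^2 = 1 (so R^-1 = ~R). Expanding the columns R e_j ~R gives tr M = 4a^2 - 1 and, from the antisymmetric part, M21 - M12 = -4a*b12, M13 - M31 = 4a*b13, M32 - M23 = -4a*b23.
Here tr M = -168081/180625, so a^2 = (1 + tr M)/4 = 3136/180625 and a = ±56/425. Taking a = 56/425: M21 - M12 = -16128/36125, M13 - M31 = 43008/180625, M32 - M23 = -4704/36125, giving b12 = 72/85, b13 = 192/425, b23 = 21/85, i.e. R = 56/425 + 72/85*e12 + 192/425*e13 + 21/85*e23.
Its e23 coefficient is already positive.
Answer: 56/425 + 72/85*e12 + 192/425*e13 + 21/85*e23. Uniqueness: Spin(3) -> SO(3) maps R and -R to the same rotation of trace -168081/180625; fixing the sign of the e23 coefficient removes the ambiguity.


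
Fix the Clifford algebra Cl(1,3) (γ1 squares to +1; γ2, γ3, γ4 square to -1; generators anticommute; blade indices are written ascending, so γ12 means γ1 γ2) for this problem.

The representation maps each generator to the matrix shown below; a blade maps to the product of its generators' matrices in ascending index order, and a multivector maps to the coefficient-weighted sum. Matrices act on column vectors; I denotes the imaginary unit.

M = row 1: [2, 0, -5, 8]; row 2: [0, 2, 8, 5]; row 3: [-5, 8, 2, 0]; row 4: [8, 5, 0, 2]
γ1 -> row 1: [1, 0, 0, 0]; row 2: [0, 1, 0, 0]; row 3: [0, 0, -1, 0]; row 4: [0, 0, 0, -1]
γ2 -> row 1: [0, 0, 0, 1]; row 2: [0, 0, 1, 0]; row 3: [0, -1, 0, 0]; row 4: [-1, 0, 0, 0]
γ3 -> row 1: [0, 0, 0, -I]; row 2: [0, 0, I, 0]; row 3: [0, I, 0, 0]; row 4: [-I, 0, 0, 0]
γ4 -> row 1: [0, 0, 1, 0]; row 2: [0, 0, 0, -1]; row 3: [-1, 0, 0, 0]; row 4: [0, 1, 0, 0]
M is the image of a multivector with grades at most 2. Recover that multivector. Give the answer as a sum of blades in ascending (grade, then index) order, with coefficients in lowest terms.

Method: the blade images are trace-orthogonal — tr(rho(e_A) rho(e_B)^-1) = 4 if A = B and 0 otherwise — and rho(e_A)^-1 = (e_A)^2 * rho(e_A) with (e_A)^2 = +1 or -1, so the coefficient of e_A in the preimage is (e_A)^2 * tr(M rho(e_A))/4.
Nonzero projections over blades of grade <= 2: 1: (1)^2 = +1, tr(M 1) = 8, coefficient 2; γ12: (γ12)^2 = +1, tr(M rho(γ12)) = 32, coefficient 8; γ14: (γ14)^2 = +1, tr(M rho(γ14)) = -20, coefficient -5. Every other blade of grade <= 2 projects to 0.
Answer: 2 + 8*γ12 - 5*γ14
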